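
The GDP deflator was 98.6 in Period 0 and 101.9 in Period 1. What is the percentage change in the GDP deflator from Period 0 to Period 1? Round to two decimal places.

Change = (101.9 − 98.6) / 98.6 × 100
       = 3.3 / 98.6 × 100 = 3.3469%

3.35%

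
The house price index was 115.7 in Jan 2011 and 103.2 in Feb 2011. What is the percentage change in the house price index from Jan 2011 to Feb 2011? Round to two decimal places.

Change = (103.2 − 115.7) / 115.7 × 100
       = -12.5 / 115.7 × 100 = -10.8038%

-10.80%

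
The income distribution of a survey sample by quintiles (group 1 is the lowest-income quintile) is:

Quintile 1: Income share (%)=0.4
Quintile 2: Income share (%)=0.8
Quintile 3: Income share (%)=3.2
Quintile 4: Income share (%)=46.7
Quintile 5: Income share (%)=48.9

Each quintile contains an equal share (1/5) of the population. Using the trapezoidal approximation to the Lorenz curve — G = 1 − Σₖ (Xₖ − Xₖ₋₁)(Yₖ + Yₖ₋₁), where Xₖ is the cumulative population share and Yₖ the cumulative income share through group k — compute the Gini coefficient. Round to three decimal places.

0.572

Cumulative income shares Yₖ: 0.0040, 0.0120, 0.0440, 0.5110, 1.0000
Σ (Xₖ−Xₖ₋₁)(Yₖ+Yₖ₋₁) = (1/5)(0.0040+0.0000) + (1/5)(0.0120+0.0040) + (1/5)(0.0440+0.0120) + (1/5)(0.5110+0.0440) + (1/5)(1.0000+0.5110)
  = 0.0008 + 0.0032 + 0.0112 + 0.1110 + 0.3022 = 0.4284
G = 1 − 0.4284 = 0.5716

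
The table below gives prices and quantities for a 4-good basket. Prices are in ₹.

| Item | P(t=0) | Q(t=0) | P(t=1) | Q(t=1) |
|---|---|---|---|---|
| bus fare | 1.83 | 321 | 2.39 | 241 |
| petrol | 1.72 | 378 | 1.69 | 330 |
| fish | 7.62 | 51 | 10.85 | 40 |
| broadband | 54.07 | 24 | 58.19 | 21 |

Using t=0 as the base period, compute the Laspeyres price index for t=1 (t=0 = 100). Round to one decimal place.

114.8

Laspeyres price index uses base-period quantities as weights.
ΣP(t=1)·Q(t=0) = 2.39×321 + 1.69×378 + 10.85×51 + 58.19×24 = 767.19 + 638.82 + 553.35 + 1396.56 = 3355.92
ΣP(t=0)·Q(t=0) = 1.83×321 + 1.72×378 + 7.62×51 + 54.07×24 = 587.43 + 650.16 + 388.62 + 1297.68 = 2923.89
Index = 3355.92 / 2923.89 × 100 = 114.7759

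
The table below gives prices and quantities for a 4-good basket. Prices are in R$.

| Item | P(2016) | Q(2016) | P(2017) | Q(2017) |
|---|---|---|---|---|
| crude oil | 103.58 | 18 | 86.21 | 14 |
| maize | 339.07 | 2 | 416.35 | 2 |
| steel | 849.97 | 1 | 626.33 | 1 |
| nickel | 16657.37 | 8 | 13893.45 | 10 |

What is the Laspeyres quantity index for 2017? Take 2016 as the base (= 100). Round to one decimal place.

Laspeyres quantity index uses base-period prices as weights.
ΣP(2016)·Q(2017) = 103.58×14 + 339.07×2 + 849.97×1 + 16657.37×10 = 1450.12 + 678.14 + 849.97 + 166573.7 = 169551.93
ΣP(2016)·Q(2016) = 103.58×18 + 339.07×2 + 849.97×1 + 16657.37×8 = 1864.44 + 678.14 + 849.97 + 133258.96 = 136651.51
Index = 169551.93 / 136651.51 × 100 = 124.0761

124.1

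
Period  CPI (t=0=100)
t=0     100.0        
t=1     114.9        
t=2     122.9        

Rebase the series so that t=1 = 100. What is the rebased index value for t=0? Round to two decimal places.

87.03

Rebased(t=0) = 100.0 / 114.9 × 100 = 87.0322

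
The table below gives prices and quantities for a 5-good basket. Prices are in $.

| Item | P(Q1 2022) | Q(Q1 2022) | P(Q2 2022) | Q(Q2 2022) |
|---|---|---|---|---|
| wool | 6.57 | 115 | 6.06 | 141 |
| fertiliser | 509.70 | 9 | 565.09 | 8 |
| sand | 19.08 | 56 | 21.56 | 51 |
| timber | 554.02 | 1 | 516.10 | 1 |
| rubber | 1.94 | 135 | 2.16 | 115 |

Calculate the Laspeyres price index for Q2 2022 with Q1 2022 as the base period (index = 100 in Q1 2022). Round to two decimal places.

107.89

Laspeyres price index uses base-period quantities as weights.
ΣP(Q2 2022)·Q(Q1 2022) = 6.06×115 + 565.09×9 + 21.56×56 + 516.10×1 + 2.16×135 = 696.9 + 5085.81 + 1207.36 + 516.1 + 291.6 = 7797.77
ΣP(Q1 2022)·Q(Q1 2022) = 6.57×115 + 509.70×9 + 19.08×56 + 554.02×1 + 1.94×135 = 755.55 + 4587.3 + 1068.48 + 554.02 + 261.9 = 7227.25
Index = 7797.77 / 7227.25 × 100 = 107.8940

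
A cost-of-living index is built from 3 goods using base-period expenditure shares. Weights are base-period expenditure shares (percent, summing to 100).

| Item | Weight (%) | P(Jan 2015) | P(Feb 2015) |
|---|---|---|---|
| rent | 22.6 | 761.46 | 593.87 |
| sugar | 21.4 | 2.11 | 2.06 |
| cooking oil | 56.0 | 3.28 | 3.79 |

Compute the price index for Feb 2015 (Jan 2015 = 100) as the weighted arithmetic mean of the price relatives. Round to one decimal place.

103.2

rent: 22.6 × (593.87/761.46) = 22.6 × 0.779910 = 17.6260
sugar: 21.4 × (2.06/2.11) = 21.4 × 0.976303 = 20.8929
cooking oil: 56.0 × (3.79/3.28) = 56.0 × 1.155488 = 64.7073
Index = Σ wᵢ·(p₁ᵢ/p₀ᵢ) = 17.6260 + 20.8929 + 64.7073 = 103.2262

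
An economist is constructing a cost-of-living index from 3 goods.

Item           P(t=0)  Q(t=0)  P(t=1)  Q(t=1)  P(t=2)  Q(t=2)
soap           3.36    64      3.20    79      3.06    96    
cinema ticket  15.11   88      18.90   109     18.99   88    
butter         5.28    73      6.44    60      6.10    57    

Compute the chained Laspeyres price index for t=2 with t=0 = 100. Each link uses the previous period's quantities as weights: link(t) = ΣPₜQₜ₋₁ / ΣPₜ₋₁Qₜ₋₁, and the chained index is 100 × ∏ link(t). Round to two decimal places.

120.16

Link t=0→t=1:
ΣP(t=1)Q(t=0) = 3.20×64 + 18.90×88 + 6.44×73 = 204.8 + 1663.2 + 470.12 = 2338.12
ΣP(t=0)Q(t=0) = 3.36×64 + 15.11×88 + 5.28×73 = 215.04 + 1329.68 + 385.44 = 1930.16
link = 2338.12/1930.16 = 1.211361
Link t=1→t=2:
ΣP(t=2)Q(t=1) = 3.06×79 + 18.99×109 + 6.10×60 = 241.74 + 2069.91 + 366 = 2677.65
ΣP(t=1)Q(t=1) = 3.20×79 + 18.90×109 + 6.44×60 = 252.8 + 2060.1 + 386.4 = 2699.3
link = 2677.65/2699.3 = 0.991979
Chained index = 100 × 1.211361 × 0.991979 = 120.1645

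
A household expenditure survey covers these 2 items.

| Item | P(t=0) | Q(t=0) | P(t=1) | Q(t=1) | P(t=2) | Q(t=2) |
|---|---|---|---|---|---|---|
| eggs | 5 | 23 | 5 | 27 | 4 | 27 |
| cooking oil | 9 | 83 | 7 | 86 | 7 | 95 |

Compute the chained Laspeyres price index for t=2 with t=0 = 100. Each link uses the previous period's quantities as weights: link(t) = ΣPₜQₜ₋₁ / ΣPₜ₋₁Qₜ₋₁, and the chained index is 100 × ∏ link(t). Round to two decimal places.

77.78

Link t=0→t=1:
ΣP(t=1)Q(t=0) = 5×23 + 7×83 = 115 + 581 = 696
ΣP(t=0)Q(t=0) = 5×23 + 9×83 = 115 + 747 = 862
link = 696/862 = 0.807425
Link t=1→t=2:
ΣP(t=2)Q(t=1) = 4×27 + 7×86 = 108 + 602 = 710
ΣP(t=1)Q(t=1) = 5×27 + 7×86 = 135 + 602 = 737
link = 710/737 = 0.963365
Chained index = 100 × 0.807425 × 0.963365 = 77.7845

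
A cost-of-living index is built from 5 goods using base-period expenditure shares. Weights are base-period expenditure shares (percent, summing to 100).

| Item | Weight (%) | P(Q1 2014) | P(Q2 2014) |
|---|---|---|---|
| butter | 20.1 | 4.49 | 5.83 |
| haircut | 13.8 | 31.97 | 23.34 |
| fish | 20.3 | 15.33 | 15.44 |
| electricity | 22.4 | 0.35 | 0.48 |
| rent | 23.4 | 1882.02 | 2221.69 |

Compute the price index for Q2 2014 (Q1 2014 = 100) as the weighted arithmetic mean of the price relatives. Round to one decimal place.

butter: 20.1 × (5.83/4.49) = 20.1 × 1.298441 = 26.0987
haircut: 13.8 × (23.34/31.97) = 13.8 × 0.730059 = 10.0748
fish: 20.3 × (15.44/15.33) = 20.3 × 1.007175 = 20.4457
electricity: 22.4 × (0.48/0.35) = 22.4 × 1.371429 = 30.7200
rent: 23.4 × (2221.69/1882.02) = 23.4 × 1.180482 = 27.6233
Index = Σ wᵢ·(p₁ᵢ/p₀ᵢ) = 26.0987 + 10.0748 + 20.4457 + 30.7200 + 27.6233 = 114.9624

115.0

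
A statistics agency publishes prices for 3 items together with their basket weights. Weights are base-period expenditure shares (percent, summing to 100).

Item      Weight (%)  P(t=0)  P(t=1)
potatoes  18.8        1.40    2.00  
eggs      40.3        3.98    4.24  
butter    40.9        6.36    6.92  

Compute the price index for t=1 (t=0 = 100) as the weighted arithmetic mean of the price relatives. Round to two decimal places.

114.29

potatoes: 18.8 × (2.00/1.40) = 18.8 × 1.428571 = 26.8571
eggs: 40.3 × (4.24/3.98) = 40.3 × 1.065327 = 42.9327
butter: 40.9 × (6.92/6.36) = 40.9 × 1.088050 = 44.5013
Index = Σ wᵢ·(p₁ᵢ/p₀ᵢ) = 26.8571 + 42.9327 + 44.5013 = 114.2911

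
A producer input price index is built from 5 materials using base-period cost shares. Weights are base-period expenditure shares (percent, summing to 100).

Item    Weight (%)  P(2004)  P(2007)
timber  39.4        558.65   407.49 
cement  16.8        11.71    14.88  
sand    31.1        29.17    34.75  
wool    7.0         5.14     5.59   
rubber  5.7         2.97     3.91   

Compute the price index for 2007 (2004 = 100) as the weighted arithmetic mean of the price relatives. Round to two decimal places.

timber: 39.4 × (407.49/558.65) = 39.4 × 0.729419 = 28.7391
cement: 16.8 × (14.88/11.71) = 16.8 × 1.270709 = 21.3479
sand: 31.1 × (34.75/29.17) = 31.1 × 1.191292 = 37.0492
wool: 7.0 × (5.59/5.14) = 7.0 × 1.087549 = 7.6128
rubber: 5.7 × (3.91/2.97) = 5.7 × 1.316498 = 7.5040
Index = Σ wᵢ·(p₁ᵢ/p₀ᵢ) = 28.7391 + 21.3479 + 37.0492 + 7.6128 + 7.5040 = 102.2531

102.25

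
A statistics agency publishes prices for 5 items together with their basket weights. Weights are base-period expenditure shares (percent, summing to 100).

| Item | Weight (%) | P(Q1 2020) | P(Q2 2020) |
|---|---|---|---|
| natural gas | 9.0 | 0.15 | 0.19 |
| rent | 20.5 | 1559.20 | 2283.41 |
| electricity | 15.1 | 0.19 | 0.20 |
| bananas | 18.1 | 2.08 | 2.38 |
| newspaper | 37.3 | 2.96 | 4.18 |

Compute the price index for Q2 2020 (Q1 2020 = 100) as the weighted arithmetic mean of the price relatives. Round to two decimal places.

130.70

natural gas: 9.0 × (0.19/0.15) = 9.0 × 1.266667 = 11.4000
rent: 20.5 × (2283.41/1559.20) = 20.5 × 1.464475 = 30.0217
electricity: 15.1 × (0.20/0.19) = 15.1 × 1.052632 = 15.8947
bananas: 18.1 × (2.38/2.08) = 18.1 × 1.144231 = 20.7106
newspaper: 37.3 × (4.18/2.96) = 37.3 × 1.412162 = 52.6736
Index = Σ wᵢ·(p₁ᵢ/p₀ᵢ) = 11.4000 + 30.0217 + 15.8947 + 20.7106 + 52.6736 = 130.7007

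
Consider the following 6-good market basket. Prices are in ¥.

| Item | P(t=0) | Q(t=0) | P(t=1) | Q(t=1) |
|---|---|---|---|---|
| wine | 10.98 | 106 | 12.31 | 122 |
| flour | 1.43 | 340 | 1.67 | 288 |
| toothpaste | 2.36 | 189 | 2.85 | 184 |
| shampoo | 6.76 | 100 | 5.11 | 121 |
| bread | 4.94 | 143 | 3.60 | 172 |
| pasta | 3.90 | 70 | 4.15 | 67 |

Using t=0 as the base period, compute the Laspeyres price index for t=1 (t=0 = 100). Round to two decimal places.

99.36

Laspeyres price index uses base-period quantities as weights.
ΣP(t=1)·Q(t=0) = 12.31×106 + 1.67×340 + 2.85×189 + 5.11×100 + 3.60×143 + 4.15×70 = 1304.86 + 567.8 + 538.65 + 511 + 514.8 + 290.5 = 3727.61
ΣP(t=0)·Q(t=0) = 10.98×106 + 1.43×340 + 2.36×189 + 6.76×100 + 4.94×143 + 3.90×70 = 1163.88 + 486.2 + 446.04 + 676 + 706.42 + 273 = 3751.54
Index = 3727.61 / 3751.54 × 100 = 99.3621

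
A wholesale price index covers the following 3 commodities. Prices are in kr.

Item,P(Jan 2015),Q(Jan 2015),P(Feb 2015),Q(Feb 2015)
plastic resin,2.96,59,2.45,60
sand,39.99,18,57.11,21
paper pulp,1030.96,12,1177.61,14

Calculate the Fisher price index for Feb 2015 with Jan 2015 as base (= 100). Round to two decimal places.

115.39

Laspeyres component (base-period weights):
ΣP(Feb 2015)Q(Jan 2015) = 2.45×59 + 57.11×18 + 1177.61×12 = 144.55 + 1027.98 + 14131.32 = 15303.85
ΣP(Jan 2015)Q(Jan 2015) = 2.96×59 + 39.99×18 + 1030.96×12 = 174.64 + 719.82 + 12371.52 = 13265.98
L = 15303.85 / 13265.98 × 100 = 115.3616
Paasche component (current-period weights):
ΣP(Feb 2015)Q(Feb 2015) = 2.45×60 + 57.11×21 + 1177.61×14 = 147 + 1199.31 + 16486.54 = 17832.85
ΣP(Jan 2015)Q(Feb 2015) = 2.96×60 + 39.99×21 + 1030.96×14 = 177.6 + 839.79 + 14433.44 = 15450.83
P = 17832.85 / 15450.83 × 100 = 115.4168
Fisher = √(L × P) = √(115.3616 × 115.4168) = 115.3892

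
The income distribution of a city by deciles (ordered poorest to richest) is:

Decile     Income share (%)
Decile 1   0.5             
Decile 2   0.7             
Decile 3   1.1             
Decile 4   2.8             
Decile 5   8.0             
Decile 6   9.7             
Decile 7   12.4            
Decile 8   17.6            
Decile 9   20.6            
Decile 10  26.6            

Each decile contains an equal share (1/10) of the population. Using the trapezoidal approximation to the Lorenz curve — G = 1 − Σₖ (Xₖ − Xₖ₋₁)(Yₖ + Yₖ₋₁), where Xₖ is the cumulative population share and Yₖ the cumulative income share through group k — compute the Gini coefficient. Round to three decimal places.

Cumulative income shares Yₖ: 0.0050, 0.0120, 0.0230, 0.0510, 0.1310, 0.2280, 0.3520, 0.5280, 0.7340, 1.0000
Σ (Xₖ−Xₖ₋₁)(Yₖ+Yₖ₋₁) = (1/10)(0.0050+0.0000) + (1/10)(0.0120+0.0050) + (1/10)(0.0230+0.0120) + (1/10)(0.0510+0.0230) + (1/10)(0.1310+0.0510) + (1/10)(0.2280+0.1310) + (1/10)(0.3520+0.2280) + (1/10)(0.5280+0.3520) + (1/10)(0.7340+0.5280) + (1/10)(1.0000+0.7340)
  = 0.0005 + 0.0017 + 0.0035 + 0.0074 + 0.0182 + 0.0359 + 0.0580 + 0.0880 + 0.1262 + 0.1734 = 0.5128
G = 1 − 0.5128 = 0.4872

0.487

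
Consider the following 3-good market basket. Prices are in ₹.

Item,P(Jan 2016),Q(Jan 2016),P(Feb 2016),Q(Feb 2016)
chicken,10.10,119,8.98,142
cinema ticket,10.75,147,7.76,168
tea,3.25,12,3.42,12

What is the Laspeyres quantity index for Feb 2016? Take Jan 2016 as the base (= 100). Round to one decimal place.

Laspeyres quantity index uses base-period prices as weights.
ΣP(Jan 2016)·Q(Feb 2016) = 10.10×142 + 10.75×168 + 3.25×12 = 1434.2 + 1806 + 39 = 3279.2
ΣP(Jan 2016)·Q(Jan 2016) = 10.10×119 + 10.75×147 + 3.25×12 = 1201.9 + 1580.25 + 39 = 2821.15
Index = 3279.2 / 2821.15 × 100 = 116.2363

116.2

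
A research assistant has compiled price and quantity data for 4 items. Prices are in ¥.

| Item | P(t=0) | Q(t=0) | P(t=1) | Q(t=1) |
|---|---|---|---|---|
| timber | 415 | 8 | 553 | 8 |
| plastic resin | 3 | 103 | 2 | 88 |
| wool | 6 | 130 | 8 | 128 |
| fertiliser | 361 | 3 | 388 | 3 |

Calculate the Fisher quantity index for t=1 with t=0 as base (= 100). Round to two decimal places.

99.14

Laspeyres component (base-period weights):
ΣP(t=0)Q(t=1) = 415×8 + 3×88 + 6×128 + 361×3 = 3320 + 264 + 768 + 1083 = 5435
ΣP(t=0)Q(t=0) = 415×8 + 3×103 + 6×130 + 361×3 = 3320 + 309 + 780 + 1083 = 5492
L = 5435 / 5492 × 100 = 98.9621
Paasche component (current-period weights):
ΣP(t=1)Q(t=1) = 553×8 + 2×88 + 8×128 + 388×3 = 4424 + 176 + 1024 + 1164 = 6788
ΣP(t=1)Q(t=0) = 553×8 + 2×103 + 8×130 + 388×3 = 4424 + 206 + 1040 + 1164 = 6834
P = 6788 / 6834 × 100 = 99.3269
Fisher = √(L × P) = √(98.9621 × 99.3269) = 99.1443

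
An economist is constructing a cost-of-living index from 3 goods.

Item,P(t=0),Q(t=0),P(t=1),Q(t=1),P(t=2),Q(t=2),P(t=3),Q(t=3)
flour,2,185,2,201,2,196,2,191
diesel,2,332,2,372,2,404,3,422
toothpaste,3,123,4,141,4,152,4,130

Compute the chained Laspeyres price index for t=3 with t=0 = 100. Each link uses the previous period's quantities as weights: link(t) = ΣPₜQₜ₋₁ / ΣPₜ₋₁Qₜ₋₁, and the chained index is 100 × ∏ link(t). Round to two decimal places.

133.07

Link t=0→t=1:
ΣP(t=1)Q(t=0) = 2×185 + 2×332 + 4×123 = 370 + 664 + 492 = 1526
ΣP(t=0)Q(t=0) = 2×185 + 2×332 + 3×123 = 370 + 664 + 369 = 1403
link = 1526/1403 = 1.087669
Link t=1→t=2:
ΣP(t=2)Q(t=1) = 2×201 + 2×372 + 4×141 = 402 + 744 + 564 = 1710
ΣP(t=1)Q(t=1) = 2×201 + 2×372 + 4×141 = 402 + 744 + 564 = 1710
link = 1710/1710 = 1.000000
Link t=2→t=3:
ΣP(t=3)Q(t=2) = 2×196 + 3×404 + 4×152 = 392 + 1212 + 608 = 2212
ΣP(t=2)Q(t=2) = 2×196 + 2×404 + 4×152 = 392 + 808 + 608 = 1808
link = 2212/1808 = 1.223451
Chained index = 100 × 1.087669 × 1.000000 × 1.223451 = 133.0710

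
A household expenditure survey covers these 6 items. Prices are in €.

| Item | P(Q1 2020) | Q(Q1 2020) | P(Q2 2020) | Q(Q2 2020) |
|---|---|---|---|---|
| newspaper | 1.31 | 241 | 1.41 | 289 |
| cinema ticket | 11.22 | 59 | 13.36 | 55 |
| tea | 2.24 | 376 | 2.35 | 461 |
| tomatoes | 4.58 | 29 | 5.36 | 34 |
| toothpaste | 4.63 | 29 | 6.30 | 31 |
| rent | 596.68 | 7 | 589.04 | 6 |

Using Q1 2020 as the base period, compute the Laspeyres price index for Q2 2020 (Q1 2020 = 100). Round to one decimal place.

103.3

Laspeyres price index uses base-period quantities as weights.
ΣP(Q2 2020)·Q(Q1 2020) = 1.41×241 + 13.36×59 + 2.35×376 + 5.36×29 + 6.30×29 + 589.04×7 = 339.81 + 788.24 + 883.6 + 155.44 + 182.7 + 4123.28 = 6473.07
ΣP(Q1 2020)·Q(Q1 2020) = 1.31×241 + 11.22×59 + 2.24×376 + 4.58×29 + 4.63×29 + 596.68×7 = 315.71 + 661.98 + 842.24 + 132.82 + 134.27 + 4176.76 = 6263.78
Index = 6473.07 / 6263.78 × 100 = 103.3413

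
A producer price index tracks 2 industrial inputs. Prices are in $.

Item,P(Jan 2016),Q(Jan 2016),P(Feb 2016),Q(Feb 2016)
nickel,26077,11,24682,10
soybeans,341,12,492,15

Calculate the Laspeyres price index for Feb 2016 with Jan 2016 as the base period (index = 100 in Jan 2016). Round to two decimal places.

95.35

Laspeyres price index uses base-period quantities as weights.
ΣP(Feb 2016)·Q(Jan 2016) = 24682×11 + 492×12 = 271502 + 5904 = 277406
ΣP(Jan 2016)·Q(Jan 2016) = 26077×11 + 341×12 = 286847 + 4092 = 290939
Index = 277406 / 290939 × 100 = 95.3485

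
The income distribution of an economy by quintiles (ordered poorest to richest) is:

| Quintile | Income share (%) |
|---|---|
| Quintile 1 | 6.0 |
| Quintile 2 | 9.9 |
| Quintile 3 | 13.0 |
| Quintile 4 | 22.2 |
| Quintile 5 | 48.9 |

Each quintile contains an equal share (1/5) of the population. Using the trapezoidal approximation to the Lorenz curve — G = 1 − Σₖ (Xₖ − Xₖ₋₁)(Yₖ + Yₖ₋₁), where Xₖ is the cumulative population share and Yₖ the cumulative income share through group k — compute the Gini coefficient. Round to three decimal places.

0.392

Cumulative income shares Yₖ: 0.0600, 0.1590, 0.2890, 0.5110, 1.0000
Σ (Xₖ−Xₖ₋₁)(Yₖ+Yₖ₋₁) = (1/5)(0.0600+0.0000) + (1/5)(0.1590+0.0600) + (1/5)(0.2890+0.1590) + (1/5)(0.5110+0.2890) + (1/5)(1.0000+0.5110)
  = 0.0120 + 0.0438 + 0.0896 + 0.1600 + 0.3022 = 0.6076
G = 1 − 0.6076 = 0.3924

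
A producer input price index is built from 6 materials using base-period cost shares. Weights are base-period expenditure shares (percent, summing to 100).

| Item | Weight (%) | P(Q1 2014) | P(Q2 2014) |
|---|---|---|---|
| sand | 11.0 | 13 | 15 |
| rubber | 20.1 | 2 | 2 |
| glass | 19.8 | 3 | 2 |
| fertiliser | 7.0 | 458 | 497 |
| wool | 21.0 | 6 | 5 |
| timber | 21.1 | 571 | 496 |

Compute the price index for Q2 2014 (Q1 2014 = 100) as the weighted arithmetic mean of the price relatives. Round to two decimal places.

89.42

sand: 11.0 × (15/13) = 11.0 × 1.153846 = 12.6923
rubber: 20.1 × (2/2) = 20.1 × 1.000000 = 20.1000
glass: 19.8 × (2/3) = 19.8 × 0.666667 = 13.2000
fertiliser: 7.0 × (497/458) = 7.0 × 1.085153 = 7.5961
wool: 21.0 × (5/6) = 21.0 × 0.833333 = 17.5000
timber: 21.1 × (496/571) = 21.1 × 0.868651 = 18.3285
Index = Σ wᵢ·(p₁ᵢ/p₀ᵢ) = 12.6923 + 20.1000 + 13.2000 + 7.5961 + 17.5000 + 18.3285 = 89.4169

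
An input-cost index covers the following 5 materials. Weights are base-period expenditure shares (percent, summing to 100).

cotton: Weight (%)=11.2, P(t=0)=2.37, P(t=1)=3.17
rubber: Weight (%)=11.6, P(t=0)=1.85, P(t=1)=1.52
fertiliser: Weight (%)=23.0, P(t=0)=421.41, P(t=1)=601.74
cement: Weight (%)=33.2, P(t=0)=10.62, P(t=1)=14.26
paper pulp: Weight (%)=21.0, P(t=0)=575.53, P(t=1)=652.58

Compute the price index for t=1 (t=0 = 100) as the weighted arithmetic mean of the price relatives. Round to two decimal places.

125.74

cotton: 11.2 × (3.17/2.37) = 11.2 × 1.337553 = 14.9806
rubber: 11.6 × (1.52/1.85) = 11.6 × 0.821622 = 9.5308
fertiliser: 23.0 × (601.74/421.41) = 23.0 × 1.427921 = 32.8422
cement: 33.2 × (14.26/10.62) = 33.2 × 1.342750 = 44.5793
paper pulp: 21.0 × (652.58/575.53) = 21.0 × 1.133877 = 23.8114
Index = Σ wᵢ·(p₁ᵢ/p₀ᵢ) = 14.9806 + 9.5308 + 32.8422 + 44.5793 + 23.8114 = 125.7443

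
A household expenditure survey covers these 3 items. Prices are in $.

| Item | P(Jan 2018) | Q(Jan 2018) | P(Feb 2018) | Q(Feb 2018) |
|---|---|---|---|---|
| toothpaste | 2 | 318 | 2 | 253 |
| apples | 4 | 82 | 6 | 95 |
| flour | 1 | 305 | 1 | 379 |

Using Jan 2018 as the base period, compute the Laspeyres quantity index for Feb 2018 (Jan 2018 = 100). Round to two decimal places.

99.68

Laspeyres quantity index uses base-period prices as weights.
ΣP(Jan 2018)·Q(Feb 2018) = 2×253 + 4×95 + 1×379 = 506 + 380 + 379 = 1265
ΣP(Jan 2018)·Q(Jan 2018) = 2×318 + 4×82 + 1×305 = 636 + 328 + 305 = 1269
Index = 1265 / 1269 × 100 = 99.6848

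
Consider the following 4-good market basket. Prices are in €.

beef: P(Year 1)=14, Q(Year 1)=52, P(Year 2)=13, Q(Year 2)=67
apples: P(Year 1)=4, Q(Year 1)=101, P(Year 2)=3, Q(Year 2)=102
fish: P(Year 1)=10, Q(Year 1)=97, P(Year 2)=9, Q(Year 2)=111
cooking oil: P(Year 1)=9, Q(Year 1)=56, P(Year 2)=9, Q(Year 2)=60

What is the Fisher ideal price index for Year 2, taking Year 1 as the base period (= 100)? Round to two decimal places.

90.53

Laspeyres component (base-period weights):
ΣP(Year 2)Q(Year 1) = 13×52 + 3×101 + 9×97 + 9×56 = 676 + 303 + 873 + 504 = 2356
ΣP(Year 1)Q(Year 1) = 14×52 + 4×101 + 10×97 + 9×56 = 728 + 404 + 970 + 504 = 2606
L = 2356 / 2606 × 100 = 90.4068
Paasche component (current-period weights):
ΣP(Year 2)Q(Year 2) = 13×67 + 3×102 + 9×111 + 9×60 = 871 + 306 + 999 + 540 = 2716
ΣP(Year 1)Q(Year 2) = 14×67 + 4×102 + 10×111 + 9×60 = 938 + 408 + 1110 + 540 = 2996
P = 2716 / 2996 × 100 = 90.6542
Fisher = √(L × P) = √(90.4068 × 90.6542) = 90.5304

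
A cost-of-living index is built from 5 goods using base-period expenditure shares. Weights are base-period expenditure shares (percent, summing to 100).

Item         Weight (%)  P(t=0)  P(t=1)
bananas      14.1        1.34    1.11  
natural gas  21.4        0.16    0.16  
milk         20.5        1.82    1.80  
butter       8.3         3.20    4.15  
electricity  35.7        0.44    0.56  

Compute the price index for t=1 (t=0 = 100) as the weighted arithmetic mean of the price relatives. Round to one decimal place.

bananas: 14.1 × (1.11/1.34) = 14.1 × 0.828358 = 11.6799
natural gas: 21.4 × (0.16/0.16) = 21.4 × 1.000000 = 21.4000
milk: 20.5 × (1.80/1.82) = 20.5 × 0.989011 = 20.2747
butter: 8.3 × (4.15/3.20) = 8.3 × 1.296875 = 10.7641
electricity: 35.7 × (0.56/0.44) = 35.7 × 1.272727 = 45.4364
Index = Σ wᵢ·(p₁ᵢ/p₀ᵢ) = 11.6799 + 21.4000 + 20.2747 + 10.7641 + 45.4364 = 109.5550

109.6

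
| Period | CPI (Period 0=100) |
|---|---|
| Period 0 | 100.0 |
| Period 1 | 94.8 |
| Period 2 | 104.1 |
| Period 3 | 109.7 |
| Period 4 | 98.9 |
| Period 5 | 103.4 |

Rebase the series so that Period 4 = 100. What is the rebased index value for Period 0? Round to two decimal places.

Rebased(Period 0) = 100.0 / 98.9 × 100 = 101.1122

101.11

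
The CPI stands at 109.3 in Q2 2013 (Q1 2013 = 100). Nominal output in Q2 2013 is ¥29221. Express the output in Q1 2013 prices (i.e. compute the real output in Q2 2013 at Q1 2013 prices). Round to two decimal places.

Real = Nominal ÷ (Index/100) = 29221 ÷ (109.3/100)
     = 29221 ÷ 1.093 = 26734.6752

26734.68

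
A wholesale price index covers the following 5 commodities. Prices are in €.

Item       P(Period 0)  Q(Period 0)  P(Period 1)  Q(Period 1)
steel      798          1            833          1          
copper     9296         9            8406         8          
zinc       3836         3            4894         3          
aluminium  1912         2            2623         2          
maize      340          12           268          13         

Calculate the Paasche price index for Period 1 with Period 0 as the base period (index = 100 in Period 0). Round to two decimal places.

96.39

Paasche price index uses current-period quantities as weights.
ΣP(Period 1)·Q(Period 1) = 833×1 + 8406×8 + 4894×3 + 2623×2 + 268×13 = 833 + 67248 + 14682 + 5246 + 3484 = 91493
ΣP(Period 0)·Q(Period 1) = 798×1 + 9296×8 + 3836×3 + 1912×2 + 340×13 = 798 + 74368 + 11508 + 3824 + 4420 = 94918
Index = 91493 / 94918 × 100 = 96.3916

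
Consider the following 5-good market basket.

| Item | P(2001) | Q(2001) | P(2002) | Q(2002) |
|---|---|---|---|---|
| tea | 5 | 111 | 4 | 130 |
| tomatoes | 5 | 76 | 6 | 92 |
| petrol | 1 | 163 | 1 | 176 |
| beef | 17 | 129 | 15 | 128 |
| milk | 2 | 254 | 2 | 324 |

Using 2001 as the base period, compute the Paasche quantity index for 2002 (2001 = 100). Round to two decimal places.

Paasche quantity index uses current-period prices as weights.
ΣP(2002)·Q(2002) = 4×130 + 6×92 + 1×176 + 15×128 + 2×324 = 520 + 552 + 176 + 1920 + 648 = 3816
ΣP(2002)·Q(2001) = 4×111 + 6×76 + 1×163 + 15×129 + 2×254 = 444 + 456 + 163 + 1935 + 508 = 3506
Index = 3816 / 3506 × 100 = 108.8420

108.84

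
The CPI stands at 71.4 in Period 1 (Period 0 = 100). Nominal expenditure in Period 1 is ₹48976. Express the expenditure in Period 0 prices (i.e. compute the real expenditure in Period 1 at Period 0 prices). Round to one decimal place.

Real = Nominal ÷ (Index/100) = 48976 ÷ (71.4/100)
     = 48976 ÷ 0.714 = 68593.8375

68593.8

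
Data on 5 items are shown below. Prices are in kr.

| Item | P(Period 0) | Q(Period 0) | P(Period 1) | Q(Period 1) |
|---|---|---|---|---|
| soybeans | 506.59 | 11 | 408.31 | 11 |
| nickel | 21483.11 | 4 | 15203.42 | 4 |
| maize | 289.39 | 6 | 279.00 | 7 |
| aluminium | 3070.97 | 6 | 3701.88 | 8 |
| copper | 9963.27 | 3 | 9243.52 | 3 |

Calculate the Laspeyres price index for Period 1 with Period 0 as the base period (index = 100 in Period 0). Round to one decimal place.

82.6

Laspeyres price index uses base-period quantities as weights.
ΣP(Period 1)·Q(Period 0) = 408.31×11 + 15203.42×4 + 279.00×6 + 3701.88×6 + 9243.52×3 = 4491.41 + 60813.68 + 1674 + 22211.28 + 27730.56 = 116920.93
ΣP(Period 0)·Q(Period 0) = 506.59×11 + 21483.11×4 + 289.39×6 + 3070.97×6 + 9963.27×3 = 5572.49 + 85932.44 + 1736.34 + 18425.82 + 29889.81 = 141556.9
Index = 116920.93 / 141556.9 × 100 = 82.5964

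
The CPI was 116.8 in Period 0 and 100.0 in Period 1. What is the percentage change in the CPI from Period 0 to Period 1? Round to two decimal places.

Change = (100.0 − 116.8) / 116.8 × 100
       = -16.8 / 116.8 × 100 = -14.3836%

-14.38%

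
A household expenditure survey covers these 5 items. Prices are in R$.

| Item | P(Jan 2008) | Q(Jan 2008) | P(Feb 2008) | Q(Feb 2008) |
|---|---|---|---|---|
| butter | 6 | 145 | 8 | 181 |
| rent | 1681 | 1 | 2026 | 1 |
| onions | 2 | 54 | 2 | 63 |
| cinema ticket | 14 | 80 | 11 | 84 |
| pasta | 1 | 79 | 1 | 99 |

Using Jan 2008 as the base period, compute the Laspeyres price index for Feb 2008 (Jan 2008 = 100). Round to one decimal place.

110.2

Laspeyres price index uses base-period quantities as weights.
ΣP(Feb 2008)·Q(Jan 2008) = 8×145 + 2026×1 + 2×54 + 11×80 + 1×79 = 1160 + 2026 + 108 + 880 + 79 = 4253
ΣP(Jan 2008)·Q(Jan 2008) = 6×145 + 1681×1 + 2×54 + 14×80 + 1×79 = 870 + 1681 + 108 + 1120 + 79 = 3858
Index = 4253 / 3858 × 100 = 110.2385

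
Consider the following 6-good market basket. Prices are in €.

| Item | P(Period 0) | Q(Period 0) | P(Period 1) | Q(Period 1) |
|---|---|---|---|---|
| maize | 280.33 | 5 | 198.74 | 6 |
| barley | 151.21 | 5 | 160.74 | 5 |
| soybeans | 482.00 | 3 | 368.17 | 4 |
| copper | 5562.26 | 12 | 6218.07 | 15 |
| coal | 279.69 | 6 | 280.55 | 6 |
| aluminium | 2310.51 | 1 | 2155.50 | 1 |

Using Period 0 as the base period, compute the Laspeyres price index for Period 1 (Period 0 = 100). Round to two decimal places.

109.44

Laspeyres price index uses base-period quantities as weights.
ΣP(Period 1)·Q(Period 0) = 198.74×5 + 160.74×5 + 368.17×3 + 6218.07×12 + 280.55×6 + 2155.50×1 = 993.7 + 803.7 + 1104.51 + 74616.84 + 1683.3 + 2155.5 = 81357.55
ΣP(Period 0)·Q(Period 0) = 280.33×5 + 151.21×5 + 482.00×3 + 5562.26×12 + 279.69×6 + 2310.51×1 = 1401.65 + 756.05 + 1446 + 66747.12 + 1678.14 + 2310.51 = 74339.47
Index = 81357.55 / 74339.47 × 100 = 109.4406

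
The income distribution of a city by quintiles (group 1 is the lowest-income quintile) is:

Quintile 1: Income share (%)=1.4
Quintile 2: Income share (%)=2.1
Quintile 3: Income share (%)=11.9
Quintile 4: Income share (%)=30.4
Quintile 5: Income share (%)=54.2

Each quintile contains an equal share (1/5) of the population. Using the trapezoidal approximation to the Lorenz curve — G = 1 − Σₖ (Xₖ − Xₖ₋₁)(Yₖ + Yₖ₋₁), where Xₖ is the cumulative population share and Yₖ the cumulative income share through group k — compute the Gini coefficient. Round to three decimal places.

Cumulative income shares Yₖ: 0.0140, 0.0350, 0.1540, 0.4580, 1.0000
Σ (Xₖ−Xₖ₋₁)(Yₖ+Yₖ₋₁) = (1/5)(0.0140+0.0000) + (1/5)(0.0350+0.0140) + (1/5)(0.1540+0.0350) + (1/5)(0.4580+0.1540) + (1/5)(1.0000+0.4580)
  = 0.0028 + 0.0098 + 0.0378 + 0.1224 + 0.2916 = 0.4644
G = 1 − 0.4644 = 0.5356

0.536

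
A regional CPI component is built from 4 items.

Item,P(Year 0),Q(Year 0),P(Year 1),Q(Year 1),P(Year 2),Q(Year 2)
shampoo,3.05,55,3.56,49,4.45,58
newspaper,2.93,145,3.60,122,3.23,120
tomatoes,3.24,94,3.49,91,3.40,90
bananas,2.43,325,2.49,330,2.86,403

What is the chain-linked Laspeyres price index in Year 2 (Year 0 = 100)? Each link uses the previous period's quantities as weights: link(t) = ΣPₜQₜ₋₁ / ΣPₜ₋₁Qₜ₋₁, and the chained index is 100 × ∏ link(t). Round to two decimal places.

117.02

Link Year 0→Year 1:
ΣP(Year 1)Q(Year 0) = 3.56×55 + 3.60×145 + 3.49×94 + 2.49×325 = 195.8 + 522 + 328.06 + 809.25 = 1855.11
ΣP(Year 0)Q(Year 0) = 3.05×55 + 2.93×145 + 3.24×94 + 2.43×325 = 167.75 + 424.85 + 304.56 + 789.75 = 1686.91
link = 1855.11/1686.91 = 1.099709
Link Year 1→Year 2:
ΣP(Year 2)Q(Year 1) = 4.45×49 + 3.23×122 + 3.40×91 + 2.86×330 = 218.05 + 394.06 + 309.4 + 943.8 = 1865.31
ΣP(Year 1)Q(Year 1) = 3.56×49 + 3.60×122 + 3.49×91 + 2.49×330 = 174.44 + 439.2 + 317.59 + 821.7 = 1752.93
link = 1865.31/1752.93 = 1.064110
Chained index = 100 × 1.099709 × 1.064110 = 117.0211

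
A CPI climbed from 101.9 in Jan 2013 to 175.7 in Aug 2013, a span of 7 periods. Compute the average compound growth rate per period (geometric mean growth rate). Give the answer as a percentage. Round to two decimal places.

8.09%

Growth factor = (175.7/101.9)^(1/7) = (1.724239)^(1/7) = 1.080935
Growth rate = 1.080935 − 1 = 0.080935 = 8.0935%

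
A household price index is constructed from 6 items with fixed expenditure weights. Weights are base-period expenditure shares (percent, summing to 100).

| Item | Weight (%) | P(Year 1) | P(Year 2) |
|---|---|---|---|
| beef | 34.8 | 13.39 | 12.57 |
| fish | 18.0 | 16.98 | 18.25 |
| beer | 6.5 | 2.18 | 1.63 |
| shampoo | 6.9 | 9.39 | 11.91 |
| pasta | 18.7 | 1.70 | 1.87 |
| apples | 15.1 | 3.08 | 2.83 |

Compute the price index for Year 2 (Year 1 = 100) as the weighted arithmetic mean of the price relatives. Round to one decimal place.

100.1

beef: 34.8 × (12.57/13.39) = 34.8 × 0.938760 = 32.6689
fish: 18.0 × (18.25/16.98) = 18.0 × 1.074794 = 19.3463
beer: 6.5 × (1.63/2.18) = 6.5 × 0.747706 = 4.8601
shampoo: 6.9 × (11.91/9.39) = 6.9 × 1.268371 = 8.7518
pasta: 18.7 × (1.87/1.70) = 18.7 × 1.100000 = 20.5700
apples: 15.1 × (2.83/3.08) = 15.1 × 0.918831 = 13.8744
Index = Σ wᵢ·(p₁ᵢ/p₀ᵢ) = 32.6689 + 19.3463 + 4.8601 + 8.7518 + 20.5700 + 13.8744 = 100.0713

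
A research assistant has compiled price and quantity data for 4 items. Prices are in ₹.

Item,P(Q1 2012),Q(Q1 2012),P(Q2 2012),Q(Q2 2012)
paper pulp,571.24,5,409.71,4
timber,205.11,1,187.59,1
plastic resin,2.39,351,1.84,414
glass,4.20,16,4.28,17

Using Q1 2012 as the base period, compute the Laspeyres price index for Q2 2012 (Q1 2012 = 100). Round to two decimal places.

74.37

Laspeyres price index uses base-period quantities as weights.
ΣP(Q2 2012)·Q(Q1 2012) = 409.71×5 + 187.59×1 + 1.84×351 + 4.28×16 = 2048.55 + 187.59 + 645.84 + 68.48 = 2950.46
ΣP(Q1 2012)·Q(Q1 2012) = 571.24×5 + 205.11×1 + 2.39×351 + 4.20×16 = 2856.2 + 205.11 + 838.89 + 67.2 = 3967.4
Index = 2950.46 / 3967.4 × 100 = 74.3676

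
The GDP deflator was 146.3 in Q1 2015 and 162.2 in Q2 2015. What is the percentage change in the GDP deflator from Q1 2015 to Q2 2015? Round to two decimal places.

10.87%

Change = (162.2 − 146.3) / 146.3 × 100
       = 15.9 / 146.3 × 100 = 10.8681%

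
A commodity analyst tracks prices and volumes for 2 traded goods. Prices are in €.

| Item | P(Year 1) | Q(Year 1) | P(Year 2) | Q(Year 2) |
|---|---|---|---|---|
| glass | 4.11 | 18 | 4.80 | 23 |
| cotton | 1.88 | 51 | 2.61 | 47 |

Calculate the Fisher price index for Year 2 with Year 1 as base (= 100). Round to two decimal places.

128.33

Laspeyres component (base-period weights):
ΣP(Year 2)Q(Year 1) = 4.80×18 + 2.61×51 = 86.4 + 133.11 = 219.51
ΣP(Year 1)Q(Year 1) = 4.11×18 + 1.88×51 = 73.98 + 95.88 = 169.86
L = 219.51 / 169.86 × 100 = 129.2300
Paasche component (current-period weights):
ΣP(Year 2)Q(Year 2) = 4.80×23 + 2.61×47 = 110.4 + 122.67 = 233.07
ΣP(Year 1)Q(Year 2) = 4.11×23 + 1.88×47 = 94.53 + 88.36 = 182.89
P = 233.07 / 182.89 × 100 = 127.4373
Fisher = √(L × P) = √(129.2300 × 127.4373) = 128.3305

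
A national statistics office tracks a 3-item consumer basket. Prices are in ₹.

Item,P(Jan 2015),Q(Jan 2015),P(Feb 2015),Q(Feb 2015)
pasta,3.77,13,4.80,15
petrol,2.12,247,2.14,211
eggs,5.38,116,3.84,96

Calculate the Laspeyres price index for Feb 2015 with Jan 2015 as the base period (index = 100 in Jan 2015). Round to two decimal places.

86.60

Laspeyres price index uses base-period quantities as weights.
ΣP(Feb 2015)·Q(Jan 2015) = 4.80×13 + 2.14×247 + 3.84×116 = 62.4 + 528.58 + 445.44 = 1036.42
ΣP(Jan 2015)·Q(Jan 2015) = 3.77×13 + 2.12×247 + 5.38×116 = 49.01 + 523.64 + 624.08 = 1196.73
Index = 1036.42 / 1196.73 × 100 = 86.6043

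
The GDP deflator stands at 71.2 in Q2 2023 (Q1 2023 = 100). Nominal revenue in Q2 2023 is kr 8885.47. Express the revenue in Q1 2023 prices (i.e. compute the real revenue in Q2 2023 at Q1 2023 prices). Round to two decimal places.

12479.59

Real = Nominal ÷ (Index/100) = 8885.47 ÷ (71.2/100)
     = 8885.47 ÷ 0.712 = 12479.5927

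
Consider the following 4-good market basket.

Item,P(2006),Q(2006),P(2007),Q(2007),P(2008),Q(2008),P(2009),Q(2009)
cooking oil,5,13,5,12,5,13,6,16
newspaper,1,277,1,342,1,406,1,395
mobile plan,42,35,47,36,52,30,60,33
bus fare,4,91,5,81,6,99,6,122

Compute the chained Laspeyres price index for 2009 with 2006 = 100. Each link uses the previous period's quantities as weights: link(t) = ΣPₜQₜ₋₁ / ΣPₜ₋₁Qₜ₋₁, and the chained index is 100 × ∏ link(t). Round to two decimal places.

135.89

Link 2006→2007:
ΣP(2007)Q(2006) = 5×13 + 1×277 + 47×35 + 5×91 = 65 + 277 + 1645 + 455 = 2442
ΣP(2006)Q(2006) = 5×13 + 1×277 + 42×35 + 4×91 = 65 + 277 + 1470 + 364 = 2176
link = 2442/2176 = 1.122243
Link 2007→2008:
ΣP(2008)Q(2007) = 5×12 + 1×342 + 52×36 + 6×81 = 60 + 342 + 1872 + 486 = 2760
ΣP(2007)Q(2007) = 5×12 + 1×342 + 47×36 + 5×81 = 60 + 342 + 1692 + 405 = 2499
link = 2760/2499 = 1.104442
Link 2008→2009:
ΣP(2009)Q(2008) = 6×13 + 1×406 + 60×30 + 6×99 = 78 + 406 + 1800 + 594 = 2878
ΣP(2008)Q(2008) = 5×13 + 1×406 + 52×30 + 6×99 = 65 + 406 + 1560 + 594 = 2625
link = 2878/2625 = 1.096381
Chained index = 100 × 1.122243 × 1.104442 × 1.096381 = 135.8911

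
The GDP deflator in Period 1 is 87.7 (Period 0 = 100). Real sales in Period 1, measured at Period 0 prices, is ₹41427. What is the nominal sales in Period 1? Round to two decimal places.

Nominal = Real × (Index/100) = 41427 × (87.7/100)
        = 41427 × 0.877 = 36331.4790

36331.48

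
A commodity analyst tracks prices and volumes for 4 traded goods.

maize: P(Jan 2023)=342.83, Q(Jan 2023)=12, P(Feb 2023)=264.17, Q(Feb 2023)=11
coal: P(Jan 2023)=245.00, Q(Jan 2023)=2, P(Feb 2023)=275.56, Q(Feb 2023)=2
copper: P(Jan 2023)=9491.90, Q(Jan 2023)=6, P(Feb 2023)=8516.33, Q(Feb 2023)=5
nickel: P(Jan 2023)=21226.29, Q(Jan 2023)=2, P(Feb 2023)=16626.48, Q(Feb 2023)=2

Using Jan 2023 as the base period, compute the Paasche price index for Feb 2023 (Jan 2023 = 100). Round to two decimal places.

Paasche price index uses current-period quantities as weights.
ΣP(Feb 2023)·Q(Feb 2023) = 264.17×11 + 275.56×2 + 8516.33×5 + 16626.48×2 = 2905.87 + 551.12 + 42581.65 + 33252.96 = 79291.6
ΣP(Jan 2023)·Q(Feb 2023) = 342.83×11 + 245.00×2 + 9491.90×5 + 21226.29×2 = 3771.13 + 490 + 47459.5 + 42452.58 = 94173.21
Index = 79291.6 / 94173.21 × 100 = 84.1976

84.20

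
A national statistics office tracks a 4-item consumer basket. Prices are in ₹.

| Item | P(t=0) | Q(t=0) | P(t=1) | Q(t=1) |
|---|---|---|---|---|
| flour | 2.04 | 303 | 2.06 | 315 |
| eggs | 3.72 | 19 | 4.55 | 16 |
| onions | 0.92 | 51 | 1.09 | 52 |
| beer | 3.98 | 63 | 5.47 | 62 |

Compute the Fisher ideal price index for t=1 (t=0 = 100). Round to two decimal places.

112.36

Laspeyres component (base-period weights):
ΣP(t=1)Q(t=0) = 2.06×303 + 4.55×19 + 1.09×51 + 5.47×63 = 624.18 + 86.45 + 55.59 + 344.61 = 1110.83
ΣP(t=0)Q(t=0) = 2.04×303 + 3.72×19 + 0.92×51 + 3.98×63 = 618.12 + 70.68 + 46.92 + 250.74 = 986.46
L = 1110.83 / 986.46 × 100 = 112.6077
Paasche component (current-period weights):
ΣP(t=1)Q(t=1) = 2.06×315 + 4.55×16 + 1.09×52 + 5.47×62 = 648.9 + 72.8 + 56.68 + 339.14 = 1117.52
ΣP(t=0)Q(t=1) = 2.04×315 + 3.72×16 + 0.92×52 + 3.98×62 = 642.6 + 59.52 + 47.84 + 246.76 = 996.72
P = 1117.52 / 996.72 × 100 = 112.1198
Fisher = √(L × P) = √(112.6077 × 112.1198) = 112.3635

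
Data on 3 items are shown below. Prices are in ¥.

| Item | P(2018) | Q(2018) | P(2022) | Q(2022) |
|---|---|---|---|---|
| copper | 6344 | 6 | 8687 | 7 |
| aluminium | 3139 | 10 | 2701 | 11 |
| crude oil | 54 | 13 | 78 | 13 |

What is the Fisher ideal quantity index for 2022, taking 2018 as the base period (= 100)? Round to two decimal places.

113.86

Laspeyres component (base-period weights):
ΣP(2018)Q(2022) = 6344×7 + 3139×11 + 54×13 = 44408 + 34529 + 702 = 79639
ΣP(2018)Q(2018) = 6344×6 + 3139×10 + 54×13 = 38064 + 31390 + 702 = 70156
L = 79639 / 70156 × 100 = 113.5170
Paasche component (current-period weights):
ΣP(2022)Q(2022) = 8687×7 + 2701×11 + 78×13 = 60809 + 29711 + 1014 = 91534
ΣP(2022)Q(2018) = 8687×6 + 2701×10 + 78×13 = 52122 + 27010 + 1014 = 80146
P = 91534 / 80146 × 100 = 114.2091
Fisher = √(L × P) = √(113.5170 × 114.2091) = 113.8625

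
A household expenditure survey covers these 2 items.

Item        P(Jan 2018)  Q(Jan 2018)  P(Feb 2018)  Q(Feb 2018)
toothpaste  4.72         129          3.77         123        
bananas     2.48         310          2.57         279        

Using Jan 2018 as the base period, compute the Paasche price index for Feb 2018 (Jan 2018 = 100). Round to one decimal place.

Paasche price index uses current-period quantities as weights.
ΣP(Feb 2018)·Q(Feb 2018) = 3.77×123 + 2.57×279 = 463.71 + 717.03 = 1180.74
ΣP(Jan 2018)·Q(Feb 2018) = 4.72×123 + 2.48×279 = 580.56 + 691.92 = 1272.48
Index = 1180.74 / 1272.48 × 100 = 92.7905

92.8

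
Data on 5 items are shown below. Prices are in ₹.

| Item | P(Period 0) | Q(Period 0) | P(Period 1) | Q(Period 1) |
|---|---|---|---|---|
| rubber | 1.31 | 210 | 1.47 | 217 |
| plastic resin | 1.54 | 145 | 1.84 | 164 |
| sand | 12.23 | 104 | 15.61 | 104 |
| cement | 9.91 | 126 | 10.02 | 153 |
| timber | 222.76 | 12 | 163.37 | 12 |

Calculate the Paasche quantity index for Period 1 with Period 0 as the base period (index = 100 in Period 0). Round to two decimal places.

Paasche quantity index uses current-period prices as weights.
ΣP(Period 1)·Q(Period 1) = 1.47×217 + 1.84×164 + 15.61×104 + 10.02×153 + 163.37×12 = 318.99 + 301.76 + 1623.44 + 1533.06 + 1960.44 = 5737.69
ΣP(Period 1)·Q(Period 0) = 1.47×210 + 1.84×145 + 15.61×104 + 10.02×126 + 163.37×12 = 308.7 + 266.8 + 1623.44 + 1262.52 + 1960.44 = 5421.9
Index = 5737.69 / 5421.9 × 100 = 105.8243

105.82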